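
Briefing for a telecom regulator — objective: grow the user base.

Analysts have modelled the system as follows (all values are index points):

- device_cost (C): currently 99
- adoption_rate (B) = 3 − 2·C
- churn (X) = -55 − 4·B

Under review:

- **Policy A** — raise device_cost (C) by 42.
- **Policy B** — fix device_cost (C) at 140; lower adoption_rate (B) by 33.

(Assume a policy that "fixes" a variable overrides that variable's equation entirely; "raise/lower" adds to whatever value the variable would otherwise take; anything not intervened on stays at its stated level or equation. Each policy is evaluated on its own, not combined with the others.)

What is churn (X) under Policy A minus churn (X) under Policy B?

Policy A (C + 42):
  C = 99 + 42 = 141
  B = 3 − 2·141 = -279
  X = -55 − 4·(-279) = 1061
Policy B (C := 140, B − 33):
  C = 140
  B = 3 − 2·140 (−33 from intervention) = -310
  X = -55 − 4·(-310) = 1185
X: 1061 − 1185 = -124

-124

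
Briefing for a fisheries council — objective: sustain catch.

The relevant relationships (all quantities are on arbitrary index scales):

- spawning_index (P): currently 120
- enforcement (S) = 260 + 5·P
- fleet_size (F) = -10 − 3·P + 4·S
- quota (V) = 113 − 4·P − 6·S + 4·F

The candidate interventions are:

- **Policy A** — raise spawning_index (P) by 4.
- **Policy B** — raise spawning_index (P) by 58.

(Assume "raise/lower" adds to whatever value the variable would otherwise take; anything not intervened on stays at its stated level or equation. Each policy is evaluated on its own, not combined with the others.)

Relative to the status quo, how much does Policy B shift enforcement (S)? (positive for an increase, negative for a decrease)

Baseline:
  P = 120
  S = 260 + 5·120 = 860
Policy B (P + 58):
  P = 120 + 58 = 178
  S = 260 + 5·178 = 1150
Change in S: 1150 − 860 = 290

290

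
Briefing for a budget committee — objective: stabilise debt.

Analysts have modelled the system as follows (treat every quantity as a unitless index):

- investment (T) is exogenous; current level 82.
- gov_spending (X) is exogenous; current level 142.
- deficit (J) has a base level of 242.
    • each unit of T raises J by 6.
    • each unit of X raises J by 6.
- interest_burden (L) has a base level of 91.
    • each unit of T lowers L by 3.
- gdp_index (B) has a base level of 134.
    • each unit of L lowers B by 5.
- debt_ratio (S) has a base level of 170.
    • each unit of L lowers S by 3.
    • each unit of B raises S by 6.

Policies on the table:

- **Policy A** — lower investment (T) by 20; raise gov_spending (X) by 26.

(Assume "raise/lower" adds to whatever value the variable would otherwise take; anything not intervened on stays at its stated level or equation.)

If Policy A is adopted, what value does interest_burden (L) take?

-95

Policy A (T − 20, X + 26):
  T = 82 − 20 = 62
  L = 91 − 3·62 = -95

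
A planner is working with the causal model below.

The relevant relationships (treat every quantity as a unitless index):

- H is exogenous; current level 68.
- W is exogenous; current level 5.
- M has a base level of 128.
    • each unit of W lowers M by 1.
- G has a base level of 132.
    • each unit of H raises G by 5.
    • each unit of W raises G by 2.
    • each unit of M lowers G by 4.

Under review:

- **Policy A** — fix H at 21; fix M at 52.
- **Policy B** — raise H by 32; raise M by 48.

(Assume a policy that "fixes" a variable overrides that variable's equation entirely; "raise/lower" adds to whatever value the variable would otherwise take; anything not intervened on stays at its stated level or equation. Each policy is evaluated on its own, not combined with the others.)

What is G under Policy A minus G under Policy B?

81

Policy A (H := 21, M := 52):
  H = 21
  W = 5
  M = 52
  G = 132 + 5·21 + 2·5 − 4·52 = 39
Policy B (H + 32, M + 48):
  H = 68 + 32 = 100
  W = 5
  M = 128 − 5 (+48 from intervention) = 171
  G = 132 + 5·100 + 2·5 − 4·171 = -42
G: 39 − (-42) = 81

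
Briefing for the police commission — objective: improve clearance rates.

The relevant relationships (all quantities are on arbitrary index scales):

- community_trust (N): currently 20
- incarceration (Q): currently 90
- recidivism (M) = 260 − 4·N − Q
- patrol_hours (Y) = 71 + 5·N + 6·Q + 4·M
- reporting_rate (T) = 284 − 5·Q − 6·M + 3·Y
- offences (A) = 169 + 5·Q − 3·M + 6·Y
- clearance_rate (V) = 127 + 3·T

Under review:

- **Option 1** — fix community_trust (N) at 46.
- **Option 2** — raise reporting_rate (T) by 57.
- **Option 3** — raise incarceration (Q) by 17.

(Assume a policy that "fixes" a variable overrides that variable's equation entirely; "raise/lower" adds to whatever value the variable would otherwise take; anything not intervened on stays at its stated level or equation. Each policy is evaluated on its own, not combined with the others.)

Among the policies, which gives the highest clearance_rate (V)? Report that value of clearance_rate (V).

8005

Option 1 (N := 46):
  N = 46
  Q = 90
  M = 260 − 4·46 − 90 = -14
  Y = 71 + 5·46 + 6·90 + 4·(-14) = 785
  T = 284 − 5·90 − 6·(-14) + 3·785 = 2273
  V = 127 + 3·2273 = 6946
Option 2 (T + 57):
  N = 20
  Q = 90
  M = 260 − 4·20 − 90 = 90
  Y = 71 + 5·20 + 6·90 + 4·90 = 1071
  T = 284 − 5·90 − 6·90 + 3·1071 (+57 from intervention) = 2564
  V = 127 + 3·2564 = 7819
Option 3 (Q + 17):
  N = 20
  Q = 90 + 17 = 107
  M = 260 − 4·20 − 107 = 73
  Y = 71 + 5·20 + 6·107 + 4·73 = 1105
  T = 284 − 5·107 − 6·73 + 3·1105 = 2626
  V = 127 + 3·2626 = 8005
Comparing — Option 1: V=6946, Option 2: V=7819, Option 3: V=8005. Highest is 8005 (Option 3).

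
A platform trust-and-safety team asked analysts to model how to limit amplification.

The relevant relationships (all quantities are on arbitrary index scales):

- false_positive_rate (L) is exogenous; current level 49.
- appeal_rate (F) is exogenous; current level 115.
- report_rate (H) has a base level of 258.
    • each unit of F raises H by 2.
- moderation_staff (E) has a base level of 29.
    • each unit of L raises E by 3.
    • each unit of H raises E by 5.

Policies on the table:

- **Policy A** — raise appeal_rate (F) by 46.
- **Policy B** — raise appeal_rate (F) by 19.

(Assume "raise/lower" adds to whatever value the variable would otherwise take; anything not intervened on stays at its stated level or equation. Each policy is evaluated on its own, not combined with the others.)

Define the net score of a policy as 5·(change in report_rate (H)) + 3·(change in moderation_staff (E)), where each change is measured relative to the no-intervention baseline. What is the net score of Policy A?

Baseline:
  L = 49
  F = 115
  H = 258 + 2·115 = 488
  E = 29 + 3·49 + 5·488 = 2616
Policy A (F + 46):
  L = 49
  F = 115 + 46 = 161
  H = 258 + 2·161 = 580
  E = 29 + 3·49 + 5·580 = 3076
ΔH = 580 − 488 = 92; ΔE = 3076 − 2616 = 460
Score = 5·92 + 3·460 = 1840

1840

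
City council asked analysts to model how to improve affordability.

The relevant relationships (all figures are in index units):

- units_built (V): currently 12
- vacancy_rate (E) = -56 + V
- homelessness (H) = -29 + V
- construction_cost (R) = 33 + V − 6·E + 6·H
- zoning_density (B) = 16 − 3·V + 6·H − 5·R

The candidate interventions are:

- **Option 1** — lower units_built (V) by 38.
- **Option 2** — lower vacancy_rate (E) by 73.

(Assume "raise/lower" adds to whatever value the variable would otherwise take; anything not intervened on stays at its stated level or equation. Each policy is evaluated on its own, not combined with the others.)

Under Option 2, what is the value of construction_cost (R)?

Option 2 (E − 73):
  V = 12
  E = -56 + 12 (−73 from intervention) = -117
  H = -29 + 12 = -17
  R = 33 + 12 − 6·(-117) + 6·(-17) = 645

645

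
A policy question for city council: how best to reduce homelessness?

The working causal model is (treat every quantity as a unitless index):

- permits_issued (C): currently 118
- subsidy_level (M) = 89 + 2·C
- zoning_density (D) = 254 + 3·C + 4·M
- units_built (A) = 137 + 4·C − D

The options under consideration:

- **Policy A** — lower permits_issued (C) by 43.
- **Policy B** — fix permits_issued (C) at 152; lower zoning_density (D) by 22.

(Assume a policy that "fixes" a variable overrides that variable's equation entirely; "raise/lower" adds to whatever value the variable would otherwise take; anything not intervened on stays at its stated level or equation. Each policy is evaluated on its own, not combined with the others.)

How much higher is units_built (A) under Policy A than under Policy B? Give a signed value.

Policy A (C − 43):
  C = 118 − 43 = 75
  M = 89 + 2·75 = 239
  D = 254 + 3·75 + 4·239 = 1435
  A = 137 + 4·75 − 1435 = -998
Policy B (C := 152, D − 22):
  C = 152
  M = 89 + 2·152 = 393
  D = 254 + 3·152 + 4·393 (−22 from intervention) = 2260
  A = 137 + 4·152 − 2260 = -1515
A: -998 − (-1515) = 517

517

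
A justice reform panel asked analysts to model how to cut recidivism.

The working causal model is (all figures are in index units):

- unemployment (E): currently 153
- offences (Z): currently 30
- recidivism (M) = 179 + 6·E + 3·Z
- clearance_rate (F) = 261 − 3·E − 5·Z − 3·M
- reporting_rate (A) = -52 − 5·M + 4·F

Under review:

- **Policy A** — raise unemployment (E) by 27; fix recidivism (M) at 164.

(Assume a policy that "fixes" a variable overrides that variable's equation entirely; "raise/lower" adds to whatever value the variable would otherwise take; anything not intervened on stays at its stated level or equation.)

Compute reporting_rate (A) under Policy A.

Policy A (E + 27, M := 164):
  E = 153 + 27 = 180
  Z = 30
  M = 164
  F = 261 − 3·180 − 5·30 − 3·164 = -921
  A = -52 − 5·164 + 4·(-921) = -4556

-4556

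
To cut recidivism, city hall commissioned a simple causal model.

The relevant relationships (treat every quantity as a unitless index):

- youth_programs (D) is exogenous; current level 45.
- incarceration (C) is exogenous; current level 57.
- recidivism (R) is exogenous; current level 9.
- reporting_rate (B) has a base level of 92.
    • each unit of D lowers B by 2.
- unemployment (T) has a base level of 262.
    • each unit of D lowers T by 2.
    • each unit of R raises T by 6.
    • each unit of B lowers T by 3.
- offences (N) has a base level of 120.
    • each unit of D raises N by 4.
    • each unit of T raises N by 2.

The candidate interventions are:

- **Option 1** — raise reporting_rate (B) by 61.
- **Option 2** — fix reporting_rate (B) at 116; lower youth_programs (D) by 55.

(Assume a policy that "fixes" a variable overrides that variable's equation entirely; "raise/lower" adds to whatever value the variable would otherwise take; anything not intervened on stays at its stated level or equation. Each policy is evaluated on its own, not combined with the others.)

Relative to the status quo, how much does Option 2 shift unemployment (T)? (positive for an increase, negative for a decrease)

Baseline:
  D = 45
  R = 9
  B = 92 − 2·45 = 2
  T = 262 − 2·45 + 6·9 − 3·2 = 220
Option 2 (B := 116, D − 55):
  D = 45 − 55 = -10
  R = 9
  B = 116
  T = 262 − 2·(-10) + 6·9 − 3·116 = -12
Change in T: -12 − 220 = -232

-232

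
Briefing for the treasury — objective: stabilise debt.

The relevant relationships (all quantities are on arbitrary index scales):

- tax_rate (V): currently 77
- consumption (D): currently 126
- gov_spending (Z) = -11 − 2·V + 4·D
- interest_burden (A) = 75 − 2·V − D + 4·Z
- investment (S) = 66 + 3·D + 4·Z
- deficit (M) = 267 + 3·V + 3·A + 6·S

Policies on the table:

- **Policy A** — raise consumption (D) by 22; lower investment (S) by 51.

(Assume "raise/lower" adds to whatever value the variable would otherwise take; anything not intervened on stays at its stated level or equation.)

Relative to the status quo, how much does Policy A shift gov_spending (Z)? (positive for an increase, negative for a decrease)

88

Baseline:
  V = 77
  D = 126
  Z = -11 − 2·77 + 4·126 = 339
Policy A (D + 22, S − 51):
  V = 77
  D = 126 + 22 = 148
  Z = -11 − 2·77 + 4·148 = 427
Change in Z: 427 − 339 = 88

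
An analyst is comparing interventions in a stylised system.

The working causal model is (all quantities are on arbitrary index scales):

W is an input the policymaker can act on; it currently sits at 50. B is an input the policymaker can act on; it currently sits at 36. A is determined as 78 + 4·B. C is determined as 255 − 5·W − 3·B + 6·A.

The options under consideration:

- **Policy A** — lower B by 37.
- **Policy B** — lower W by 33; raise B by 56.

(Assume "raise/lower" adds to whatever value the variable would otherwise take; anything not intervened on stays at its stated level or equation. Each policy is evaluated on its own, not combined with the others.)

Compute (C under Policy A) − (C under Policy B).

Policy A (B − 37):
  W = 50
  B = 36 − 37 = -1
  A = 78 + 4·(-1) = 74
  C = 255 − 5·50 − 3·(-1) + 6·74 = 452
Policy B (W − 33, B + 56):
  W = 50 − 33 = 17
  B = 36 + 56 = 92
  A = 78 + 4·92 = 446
  C = 255 − 5·17 − 3·92 + 6·446 = 2570
C: 452 − 2570 = -2118

-2118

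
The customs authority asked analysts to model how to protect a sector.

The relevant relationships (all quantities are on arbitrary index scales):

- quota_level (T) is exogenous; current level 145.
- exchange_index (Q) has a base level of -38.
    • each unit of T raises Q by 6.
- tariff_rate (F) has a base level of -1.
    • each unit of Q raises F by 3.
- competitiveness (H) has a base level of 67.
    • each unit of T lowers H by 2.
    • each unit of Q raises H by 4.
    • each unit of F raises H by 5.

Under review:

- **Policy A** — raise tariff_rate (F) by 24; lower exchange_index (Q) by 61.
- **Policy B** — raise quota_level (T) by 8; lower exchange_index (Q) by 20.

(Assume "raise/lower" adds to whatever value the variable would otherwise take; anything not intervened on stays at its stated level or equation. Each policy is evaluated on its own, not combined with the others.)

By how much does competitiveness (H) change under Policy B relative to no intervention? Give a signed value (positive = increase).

516

Baseline:
  T = 145
  Q = -38 + 6·145 = 832
  F = -1 + 3·832 = 2495
  H = 67 − 2·145 + 4·832 + 5·2495 = 15580
Policy B (T + 8, Q − 20):
  T = 145 + 8 = 153
  Q = -38 + 6·153 (−20 from intervention) = 860
  F = -1 + 3·860 = 2579
  H = 67 − 2·153 + 4·860 + 5·2579 = 16096
Change in H: 16096 − 15580 = 516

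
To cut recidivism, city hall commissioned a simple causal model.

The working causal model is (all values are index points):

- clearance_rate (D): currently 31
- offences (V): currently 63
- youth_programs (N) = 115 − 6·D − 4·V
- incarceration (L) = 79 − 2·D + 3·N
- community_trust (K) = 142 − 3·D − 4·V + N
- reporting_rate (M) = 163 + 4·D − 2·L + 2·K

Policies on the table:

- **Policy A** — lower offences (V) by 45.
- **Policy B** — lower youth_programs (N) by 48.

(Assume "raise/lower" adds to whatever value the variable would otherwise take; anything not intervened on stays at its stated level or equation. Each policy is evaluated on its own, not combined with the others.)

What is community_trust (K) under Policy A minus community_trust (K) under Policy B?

Policy A (V − 45):
  D = 31
  V = 63 − 45 = 18
  N = 115 − 6·31 − 4·18 = -143
  K = 142 − 3·31 − 4·18 + (-143) = -166
Policy B (N − 48):
  D = 31
  V = 63
  N = 115 − 6·31 − 4·63 (−48 from intervention) = -371
  K = 142 − 3·31 − 4·63 + (-371) = -574
K: -166 − (-574) = 408

408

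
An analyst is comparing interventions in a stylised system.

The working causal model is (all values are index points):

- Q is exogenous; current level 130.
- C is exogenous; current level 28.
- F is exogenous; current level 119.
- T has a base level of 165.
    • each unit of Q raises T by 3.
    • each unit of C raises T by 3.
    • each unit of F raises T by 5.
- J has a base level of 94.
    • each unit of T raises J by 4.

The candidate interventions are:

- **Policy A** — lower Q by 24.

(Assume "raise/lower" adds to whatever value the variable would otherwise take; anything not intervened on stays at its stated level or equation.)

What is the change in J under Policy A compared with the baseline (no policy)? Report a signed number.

Baseline:
  Q = 130
  C = 28
  F = 119
  T = 165 + 3·130 + 3·28 + 5·119 = 1234
  J = 94 + 4·1234 = 5030
Policy A (Q − 24):
  Q = 130 − 24 = 106
  C = 28
  F = 119
  T = 165 + 3·106 + 3·28 + 5·119 = 1162
  J = 94 + 4·1162 = 4742
Change in J: 4742 − 5030 = -288

-288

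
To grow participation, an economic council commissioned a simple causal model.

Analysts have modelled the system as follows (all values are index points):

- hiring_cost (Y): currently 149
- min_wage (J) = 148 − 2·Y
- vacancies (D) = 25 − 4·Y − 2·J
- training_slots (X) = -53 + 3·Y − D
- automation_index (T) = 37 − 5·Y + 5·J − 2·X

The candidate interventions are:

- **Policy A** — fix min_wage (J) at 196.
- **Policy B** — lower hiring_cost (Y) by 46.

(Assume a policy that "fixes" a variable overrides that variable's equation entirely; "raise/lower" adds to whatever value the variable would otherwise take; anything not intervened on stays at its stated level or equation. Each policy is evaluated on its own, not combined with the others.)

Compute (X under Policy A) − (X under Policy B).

830

Policy A (J := 196):
  Y = 149
  J = 196
  D = 25 − 4·149 − 2·196 = -963
  X = -53 + 3·149 − (-963) = 1357
Policy B (Y − 46):
  Y = 149 − 46 = 103
  J = 148 − 2·103 = -58
  D = 25 − 4·103 − 2·(-58) = -271
  X = -53 + 3·103 − (-271) = 527
X: 1357 − 527 = 830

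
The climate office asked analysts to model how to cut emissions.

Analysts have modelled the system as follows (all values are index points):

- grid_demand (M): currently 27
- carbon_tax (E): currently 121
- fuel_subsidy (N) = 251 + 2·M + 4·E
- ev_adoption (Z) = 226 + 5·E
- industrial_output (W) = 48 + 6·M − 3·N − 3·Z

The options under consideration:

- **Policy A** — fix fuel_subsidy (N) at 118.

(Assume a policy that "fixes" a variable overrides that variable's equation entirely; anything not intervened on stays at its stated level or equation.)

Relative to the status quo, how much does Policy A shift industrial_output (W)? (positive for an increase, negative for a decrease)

2013

Baseline:
  M = 27
  E = 121
  N = 251 + 2·27 + 4·121 = 789
  Z = 226 + 5·121 = 831
  W = 48 + 6·27 − 3·789 − 3·831 = -4650
Policy A (N := 118):
  M = 27
  E = 121
  N = 118
  Z = 226 + 5·121 = 831
  W = 48 + 6·27 − 3·118 − 3·831 = -2637
Change in W: -2637 − (-4650) = 2013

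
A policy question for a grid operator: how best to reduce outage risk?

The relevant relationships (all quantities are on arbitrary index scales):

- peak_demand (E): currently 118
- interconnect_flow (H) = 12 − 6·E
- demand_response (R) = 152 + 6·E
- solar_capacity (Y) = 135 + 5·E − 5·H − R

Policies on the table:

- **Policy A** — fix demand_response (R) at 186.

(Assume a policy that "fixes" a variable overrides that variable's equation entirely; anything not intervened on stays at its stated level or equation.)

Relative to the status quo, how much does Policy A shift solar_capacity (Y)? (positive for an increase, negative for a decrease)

Baseline:
  E = 118
  H = 12 − 6·118 = -696
  R = 152 + 6·118 = 860
  Y = 135 + 5·118 − 5·(-696) − 860 = 3345
Policy A (R := 186):
  E = 118
  H = 12 − 6·118 = -696
  R = 186
  Y = 135 + 5·118 − 5·(-696) − 186 = 4019
Change in Y: 4019 − 3345 = 674

674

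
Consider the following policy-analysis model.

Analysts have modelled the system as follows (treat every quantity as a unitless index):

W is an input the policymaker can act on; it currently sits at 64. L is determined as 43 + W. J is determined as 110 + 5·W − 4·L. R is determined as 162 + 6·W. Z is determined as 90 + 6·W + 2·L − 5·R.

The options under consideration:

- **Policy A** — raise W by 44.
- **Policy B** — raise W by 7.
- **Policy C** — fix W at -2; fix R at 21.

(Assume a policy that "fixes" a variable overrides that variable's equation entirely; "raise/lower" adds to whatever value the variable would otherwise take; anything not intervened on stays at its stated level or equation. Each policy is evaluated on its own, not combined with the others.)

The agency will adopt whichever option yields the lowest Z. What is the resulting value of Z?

-3010

Policy A (W + 44):
  W = 64 + 44 = 108
  L = 43 + 108 = 151
  R = 162 + 6·108 = 810
  Z = 90 + 6·108 + 2·151 − 5·810 = -3010
Policy B (W + 7):
  W = 64 + 7 = 71
  L = 43 + 71 = 114
  R = 162 + 6·71 = 588
  Z = 90 + 6·71 + 2·114 − 5·588 = -2196
Policy C (W := -2, R := 21):
  W = -2
  L = 43 + (-2) = 41
  R = 21
  Z = 90 + 6·(-2) + 2·41 − 5·21 = 55
Comparing — Policy A: Z=-3010, Policy B: Z=-2196, Policy C: Z=55. Lowest is -3010 (Policy A).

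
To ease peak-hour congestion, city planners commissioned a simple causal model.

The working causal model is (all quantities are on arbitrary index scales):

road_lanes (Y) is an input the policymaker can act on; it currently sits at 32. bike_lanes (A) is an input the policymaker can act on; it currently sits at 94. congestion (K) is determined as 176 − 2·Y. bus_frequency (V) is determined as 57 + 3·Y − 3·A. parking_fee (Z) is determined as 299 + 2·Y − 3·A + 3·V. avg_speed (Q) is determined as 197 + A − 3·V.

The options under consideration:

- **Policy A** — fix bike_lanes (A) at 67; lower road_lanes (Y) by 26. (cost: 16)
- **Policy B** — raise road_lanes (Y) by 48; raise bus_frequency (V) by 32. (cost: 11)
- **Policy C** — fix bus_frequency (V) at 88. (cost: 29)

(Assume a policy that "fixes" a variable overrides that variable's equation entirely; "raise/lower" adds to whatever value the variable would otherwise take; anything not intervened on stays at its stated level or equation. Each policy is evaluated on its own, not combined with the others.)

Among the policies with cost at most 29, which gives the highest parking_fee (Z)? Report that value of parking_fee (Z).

Policy A (A := 67, Y − 26):
  Y = 32 − 26 = 6
  A = 67
  V = 57 + 3·6 − 3·67 = -126
  Z = 299 + 2·6 − 3·67 + 3·(-126) = -268
Policy B (Y + 48, V + 32):
  Y = 32 + 48 = 80
  A = 94
  V = 57 + 3·80 − 3·94 (+32 from intervention) = 47
  Z = 299 + 2·80 − 3·94 + 3·47 = 318
Policy C (V := 88):
  Y = 32
  A = 94
  V = 88
  Z = 299 + 2·32 − 3·94 + 3·88 = 345
Comparing — Policy A: Z=-268, Policy B: Z=318, Policy C: Z=345. Highest is 345 (Policy C).

345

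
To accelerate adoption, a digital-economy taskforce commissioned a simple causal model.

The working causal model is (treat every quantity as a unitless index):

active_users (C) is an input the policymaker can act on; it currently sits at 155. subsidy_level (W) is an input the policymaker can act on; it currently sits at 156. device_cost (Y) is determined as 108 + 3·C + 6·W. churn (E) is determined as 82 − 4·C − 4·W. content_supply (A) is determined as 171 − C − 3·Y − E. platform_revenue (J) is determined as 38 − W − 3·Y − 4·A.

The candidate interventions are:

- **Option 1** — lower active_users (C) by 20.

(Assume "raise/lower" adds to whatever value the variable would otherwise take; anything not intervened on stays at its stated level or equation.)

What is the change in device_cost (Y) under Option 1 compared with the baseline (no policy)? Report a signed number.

Baseline:
  C = 155
  W = 156
  Y = 108 + 3·155 + 6·156 = 1509
Option 1 (C − 20):
  C = 155 − 20 = 135
  W = 156
  Y = 108 + 3·135 + 6·156 = 1449
Change in Y: 1449 − 1509 = -60

-60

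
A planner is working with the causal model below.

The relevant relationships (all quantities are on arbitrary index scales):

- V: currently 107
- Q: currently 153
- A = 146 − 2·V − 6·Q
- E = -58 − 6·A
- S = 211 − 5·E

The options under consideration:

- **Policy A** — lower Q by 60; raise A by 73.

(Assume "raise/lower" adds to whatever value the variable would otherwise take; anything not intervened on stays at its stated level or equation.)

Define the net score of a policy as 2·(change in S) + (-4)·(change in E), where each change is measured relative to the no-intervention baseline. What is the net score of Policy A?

36372

Baseline:
  V = 107
  Q = 153
  A = 146 − 2·107 − 6·153 = -986
  E = -58 − 6·(-986) = 5858
  S = 211 − 5·5858 = -29079
Policy A (Q − 60, A + 73):
  V = 107
  Q = 153 − 60 = 93
  A = 146 − 2·107 − 6·93 (+73 from intervention) = -553
  E = -58 − 6·(-553) = 3260
  S = 211 − 5·3260 = -16089
ΔS = -16089 − (-29079) = 12990; ΔE = 3260 − 5858 = -2598
Score = 2·12990 + (-4)·(-2598) = 36372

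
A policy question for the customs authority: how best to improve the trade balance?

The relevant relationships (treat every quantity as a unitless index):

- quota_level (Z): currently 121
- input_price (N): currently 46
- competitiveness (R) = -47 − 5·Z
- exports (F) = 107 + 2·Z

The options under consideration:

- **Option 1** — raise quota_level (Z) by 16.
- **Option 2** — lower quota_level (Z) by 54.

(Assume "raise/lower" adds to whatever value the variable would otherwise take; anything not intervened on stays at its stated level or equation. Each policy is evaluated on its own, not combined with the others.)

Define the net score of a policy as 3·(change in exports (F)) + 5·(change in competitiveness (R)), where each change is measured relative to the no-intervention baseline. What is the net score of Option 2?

Baseline:
  Z = 121
  R = -47 − 5·121 = -652
  F = 107 + 2·121 = 349
Option 2 (Z − 54):
  Z = 121 − 54 = 67
  R = -47 − 5·67 = -382
  F = 107 + 2·67 = 241
ΔF = 241 − 349 = -108; ΔR = -382 − (-652) = 270
Score = 3·(-108) + 5·270 = 1026

1026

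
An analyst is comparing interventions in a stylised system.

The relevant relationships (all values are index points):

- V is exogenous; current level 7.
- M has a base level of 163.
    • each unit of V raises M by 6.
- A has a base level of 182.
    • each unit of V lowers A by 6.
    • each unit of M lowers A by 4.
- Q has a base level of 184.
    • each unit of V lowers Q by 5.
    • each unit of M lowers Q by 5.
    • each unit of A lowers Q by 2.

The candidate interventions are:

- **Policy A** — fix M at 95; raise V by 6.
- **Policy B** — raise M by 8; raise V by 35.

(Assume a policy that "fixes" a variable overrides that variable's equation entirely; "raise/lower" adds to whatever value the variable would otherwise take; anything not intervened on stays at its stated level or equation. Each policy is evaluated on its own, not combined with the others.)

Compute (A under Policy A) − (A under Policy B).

Policy A (M := 95, V + 6):
  V = 7 + 6 = 13
  M = 95
  A = 182 − 6·13 − 4·95 = -276
Policy B (M + 8, V + 35):
  V = 7 + 35 = 42
  M = 163 + 6·42 (+8 from intervention) = 423
  A = 182 − 6·42 − 4·423 = -1762
A: -276 − (-1762) = 1486

1486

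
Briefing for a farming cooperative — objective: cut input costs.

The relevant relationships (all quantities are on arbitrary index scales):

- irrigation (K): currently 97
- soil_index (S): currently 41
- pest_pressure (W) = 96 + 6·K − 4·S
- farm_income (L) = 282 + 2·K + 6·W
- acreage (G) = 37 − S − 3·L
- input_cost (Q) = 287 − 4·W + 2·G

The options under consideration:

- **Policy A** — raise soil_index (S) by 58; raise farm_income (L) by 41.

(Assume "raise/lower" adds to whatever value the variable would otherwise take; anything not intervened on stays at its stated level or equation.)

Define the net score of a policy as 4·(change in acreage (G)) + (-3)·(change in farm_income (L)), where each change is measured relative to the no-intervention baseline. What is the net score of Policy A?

Baseline:
  K = 97
  S = 41
  W = 96 + 6·97 − 4·41 = 514
  L = 282 + 2·97 + 6·514 = 3560
  G = 37 − 41 − 3·3560 = -10684
Policy A (S + 58, L + 41):
  K = 97
  S = 41 + 58 = 99
  W = 96 + 6·97 − 4·99 = 282
  L = 282 + 2·97 + 6·282 (+41 from intervention) = 2209
  G = 37 − 99 − 3·2209 = -6689
ΔG = -6689 − (-10684) = 3995; ΔL = 2209 − 3560 = -1351
Score = 4·3995 + (-3)·(-1351) = 20033

20033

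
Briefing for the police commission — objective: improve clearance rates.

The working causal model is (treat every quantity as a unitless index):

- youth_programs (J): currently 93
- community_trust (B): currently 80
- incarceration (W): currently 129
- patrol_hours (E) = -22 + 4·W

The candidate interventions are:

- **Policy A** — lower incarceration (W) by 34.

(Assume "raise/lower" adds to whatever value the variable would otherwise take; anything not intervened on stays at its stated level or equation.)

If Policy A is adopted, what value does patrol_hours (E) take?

358

Policy A (W − 34):
  W = 129 − 34 = 95
  E = -22 + 4·95 = 358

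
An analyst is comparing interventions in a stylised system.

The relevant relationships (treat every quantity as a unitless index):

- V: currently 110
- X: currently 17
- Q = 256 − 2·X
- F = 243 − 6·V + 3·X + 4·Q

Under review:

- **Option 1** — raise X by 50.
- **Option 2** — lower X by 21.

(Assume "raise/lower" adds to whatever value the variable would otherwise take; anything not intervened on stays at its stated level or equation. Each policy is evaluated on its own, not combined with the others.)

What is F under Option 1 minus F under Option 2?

-355

Option 1 (X + 50):
  V = 110
  X = 17 + 50 = 67
  Q = 256 − 2·67 = 122
  F = 243 − 6·110 + 3·67 + 4·122 = 272
Option 2 (X − 21):
  V = 110
  X = 17 − 21 = -4
  Q = 256 − 2·(-4) = 264
  F = 243 − 6·110 + 3·(-4) + 4·264 = 627
F: 272 − 627 = -355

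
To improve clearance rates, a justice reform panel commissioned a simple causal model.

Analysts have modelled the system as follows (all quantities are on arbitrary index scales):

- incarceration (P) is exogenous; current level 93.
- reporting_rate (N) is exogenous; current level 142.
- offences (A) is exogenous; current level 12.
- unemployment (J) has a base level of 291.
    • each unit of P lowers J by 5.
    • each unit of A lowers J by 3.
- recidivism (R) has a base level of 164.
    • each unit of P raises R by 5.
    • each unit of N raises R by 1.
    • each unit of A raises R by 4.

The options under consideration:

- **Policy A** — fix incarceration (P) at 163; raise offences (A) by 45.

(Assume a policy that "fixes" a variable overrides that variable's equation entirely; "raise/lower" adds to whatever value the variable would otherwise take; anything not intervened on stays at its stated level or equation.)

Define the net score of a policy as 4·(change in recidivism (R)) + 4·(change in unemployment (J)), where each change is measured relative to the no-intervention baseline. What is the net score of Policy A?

Baseline:
  P = 93
  N = 142
  A = 12
  J = 291 − 5·93 − 3·12 = -210
  R = 164 + 5·93 + 142 + 4·12 = 819
Policy A (P := 163, A + 45):
  P = 163
  N = 142
  A = 12 + 45 = 57
  J = 291 − 5·163 − 3·57 = -695
  R = 164 + 5·163 + 142 + 4·57 = 1349
ΔR = 1349 − 819 = 530; ΔJ = -695 − (-210) = -485
Score = 4·530 + 4·(-485) = 180

180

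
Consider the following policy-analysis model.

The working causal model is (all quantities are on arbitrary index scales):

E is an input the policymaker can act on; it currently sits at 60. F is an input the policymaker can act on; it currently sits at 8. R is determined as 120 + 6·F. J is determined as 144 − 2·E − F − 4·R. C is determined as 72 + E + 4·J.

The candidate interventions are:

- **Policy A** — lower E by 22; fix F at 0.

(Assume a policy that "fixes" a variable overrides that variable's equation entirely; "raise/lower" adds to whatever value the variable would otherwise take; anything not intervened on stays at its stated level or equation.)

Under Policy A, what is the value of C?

Policy A (E − 22, F := 0):
  E = 60 − 22 = 38
  F = 0
  R = 120 + 6·0 = 120
  J = 144 − 2·38 − 0 − 4·120 = -412
  C = 72 + 38 + 4·(-412) = -1538

-1538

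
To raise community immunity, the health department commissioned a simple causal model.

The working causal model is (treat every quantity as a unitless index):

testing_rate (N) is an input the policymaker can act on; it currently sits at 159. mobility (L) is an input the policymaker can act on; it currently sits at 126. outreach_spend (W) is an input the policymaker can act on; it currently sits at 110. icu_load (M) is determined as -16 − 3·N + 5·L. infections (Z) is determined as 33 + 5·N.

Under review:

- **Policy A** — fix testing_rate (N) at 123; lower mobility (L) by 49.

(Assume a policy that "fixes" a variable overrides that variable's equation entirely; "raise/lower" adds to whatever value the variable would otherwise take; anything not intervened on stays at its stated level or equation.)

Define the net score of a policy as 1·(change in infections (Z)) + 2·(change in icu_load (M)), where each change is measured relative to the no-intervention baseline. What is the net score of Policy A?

Baseline:
  N = 159
  L = 126
  M = -16 − 3·159 + 5·126 = 137
  Z = 33 + 5·159 = 828
Policy A (N := 123, L − 49):
  N = 123
  L = 126 − 49 = 77
  M = -16 − 3·123 + 5·77 = 0
  Z = 33 + 5·123 = 648
ΔZ = 648 − 828 = -180; ΔM = 0 − 137 = -137
Score = 1·(-180) + 2·(-137) = -454

-454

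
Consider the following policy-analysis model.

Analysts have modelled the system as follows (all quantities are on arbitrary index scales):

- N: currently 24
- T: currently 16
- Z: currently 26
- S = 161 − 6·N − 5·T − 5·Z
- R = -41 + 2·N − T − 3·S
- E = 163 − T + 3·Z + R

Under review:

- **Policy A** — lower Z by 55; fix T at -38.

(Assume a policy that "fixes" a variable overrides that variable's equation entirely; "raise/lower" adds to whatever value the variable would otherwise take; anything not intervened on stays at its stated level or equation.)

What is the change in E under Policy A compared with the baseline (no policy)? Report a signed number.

Baseline:
  N = 24
  T = 16
  Z = 26
  S = 161 − 6·24 − 5·16 − 5·26 = -193
  R = -41 + 2·24 − 16 − 3·(-193) = 570
  E = 163 − 16 + 3·26 + 570 = 795
Policy A (Z − 55, T := -38):
  N = 24
  T = -38
  Z = 26 − 55 = -29
  S = 161 − 6·24 − 5·(-38) − 5·(-29) = 352
  R = -41 + 2·24 − (-38) − 3·352 = -1011
  E = 163 − (-38) + 3·(-29) + (-1011) = -897
Change in E: -897 − 795 = -1692

-1692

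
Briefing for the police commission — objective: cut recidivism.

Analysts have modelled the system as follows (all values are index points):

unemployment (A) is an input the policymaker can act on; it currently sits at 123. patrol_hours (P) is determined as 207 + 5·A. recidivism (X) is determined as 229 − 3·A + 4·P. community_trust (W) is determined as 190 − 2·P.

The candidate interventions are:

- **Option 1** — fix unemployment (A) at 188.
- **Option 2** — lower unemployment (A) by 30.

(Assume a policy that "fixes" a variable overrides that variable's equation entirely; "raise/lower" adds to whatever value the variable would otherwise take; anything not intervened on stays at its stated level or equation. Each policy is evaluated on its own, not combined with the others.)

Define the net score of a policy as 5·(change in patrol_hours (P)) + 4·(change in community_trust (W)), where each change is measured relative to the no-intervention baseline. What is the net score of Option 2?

Baseline:
  A = 123
  P = 207 + 5·123 = 822
  W = 190 − 2·822 = -1454
Option 2 (A − 30):
  A = 123 − 30 = 93
  P = 207 + 5·93 = 672
  W = 190 − 2·672 = -1154
ΔP = 672 − 822 = -150; ΔW = -1154 − (-1454) = 300
Score = 5·(-150) + 4·300 = 450

450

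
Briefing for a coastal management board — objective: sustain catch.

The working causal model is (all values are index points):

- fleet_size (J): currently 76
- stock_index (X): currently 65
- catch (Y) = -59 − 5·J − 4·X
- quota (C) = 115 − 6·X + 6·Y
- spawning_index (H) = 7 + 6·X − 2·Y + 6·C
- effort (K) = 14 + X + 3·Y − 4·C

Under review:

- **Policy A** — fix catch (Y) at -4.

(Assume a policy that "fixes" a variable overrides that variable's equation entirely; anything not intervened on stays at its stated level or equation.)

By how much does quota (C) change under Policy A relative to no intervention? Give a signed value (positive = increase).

Baseline:
  J = 76
  X = 65
  Y = -59 − 5·76 − 4·65 = -699
  C = 115 − 6·65 + 6·(-699) = -4469
Policy A (Y := -4):
  J = 76
  X = 65
  Y = -4
  C = 115 − 6·65 + 6·(-4) = -299
Change in C: -299 − (-4469) = 4170

4170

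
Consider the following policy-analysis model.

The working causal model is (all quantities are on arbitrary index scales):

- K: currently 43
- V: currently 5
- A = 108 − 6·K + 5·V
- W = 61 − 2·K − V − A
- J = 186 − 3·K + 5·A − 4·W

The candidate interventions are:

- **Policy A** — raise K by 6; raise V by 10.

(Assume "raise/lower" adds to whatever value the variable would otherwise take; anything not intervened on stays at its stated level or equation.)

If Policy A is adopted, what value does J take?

-752

Policy A (K + 6, V + 10):
  K = 43 + 6 = 49
  V = 5 + 10 = 15
  A = 108 − 6·49 + 5·15 = -111
  W = 61 − 2·49 − 15 − (-111) = 59
  J = 186 − 3·49 + 5·(-111) − 4·59 = -752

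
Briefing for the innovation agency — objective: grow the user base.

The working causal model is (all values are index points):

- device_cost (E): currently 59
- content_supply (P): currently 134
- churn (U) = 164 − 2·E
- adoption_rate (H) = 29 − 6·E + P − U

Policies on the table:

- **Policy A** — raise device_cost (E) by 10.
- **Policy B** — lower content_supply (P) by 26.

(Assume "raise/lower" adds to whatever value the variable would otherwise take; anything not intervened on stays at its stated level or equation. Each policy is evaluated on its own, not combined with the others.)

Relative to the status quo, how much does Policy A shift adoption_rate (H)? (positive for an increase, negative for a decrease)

Baseline:
  E = 59
  P = 134
  U = 164 − 2·59 = 46
  H = 29 − 6·59 + 134 − 46 = -237
Policy A (E + 10):
  E = 59 + 10 = 69
  P = 134
  U = 164 − 2·69 = 26
  H = 29 − 6·69 + 134 − 26 = -277
Change in H: -277 − (-237) = -40

-40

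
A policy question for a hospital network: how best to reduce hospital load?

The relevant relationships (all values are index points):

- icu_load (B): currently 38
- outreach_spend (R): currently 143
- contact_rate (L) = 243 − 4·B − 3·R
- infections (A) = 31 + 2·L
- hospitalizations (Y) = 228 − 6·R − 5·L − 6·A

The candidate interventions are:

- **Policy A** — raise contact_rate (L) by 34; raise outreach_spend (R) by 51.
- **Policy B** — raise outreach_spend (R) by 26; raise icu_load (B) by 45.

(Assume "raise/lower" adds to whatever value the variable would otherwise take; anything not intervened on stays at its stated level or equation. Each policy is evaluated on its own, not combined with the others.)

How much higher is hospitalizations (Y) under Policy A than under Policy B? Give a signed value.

Policy A (L + 34, R + 51):
  B = 38
  R = 143 + 51 = 194
  L = 243 − 4·38 − 3·194 (+34 from intervention) = -457
  A = 31 + 2·(-457) = -883
  Y = 228 − 6·194 − 5·(-457) − 6·(-883) = 6647
Policy B (R + 26, B + 45):
  B = 38 + 45 = 83
  R = 143 + 26 = 169
  L = 243 − 4·83 − 3·169 = -596
  A = 31 + 2·(-596) = -1161
  Y = 228 − 6·169 − 5·(-596) − 6·(-1161) = 9160
Y: 6647 − 9160 = -2513

-2513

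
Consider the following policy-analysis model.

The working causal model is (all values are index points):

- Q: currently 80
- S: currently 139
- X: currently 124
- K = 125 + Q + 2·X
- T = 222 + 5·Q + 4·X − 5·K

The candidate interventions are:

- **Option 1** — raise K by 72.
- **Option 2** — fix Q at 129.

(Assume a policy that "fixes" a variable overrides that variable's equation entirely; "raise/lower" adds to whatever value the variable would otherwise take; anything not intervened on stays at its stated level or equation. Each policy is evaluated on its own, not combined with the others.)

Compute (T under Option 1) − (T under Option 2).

-360

Option 1 (K + 72):
  Q = 80
  X = 124
  K = 125 + 80 + 2·124 (+72 from intervention) = 525
  T = 222 + 5·80 + 4·124 − 5·525 = -1507
Option 2 (Q := 129):
  Q = 129
  X = 124
  K = 125 + 129 + 2·124 = 502
  T = 222 + 5·129 + 4·124 − 5·502 = -1147
T: -1507 − (-1147) = -360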